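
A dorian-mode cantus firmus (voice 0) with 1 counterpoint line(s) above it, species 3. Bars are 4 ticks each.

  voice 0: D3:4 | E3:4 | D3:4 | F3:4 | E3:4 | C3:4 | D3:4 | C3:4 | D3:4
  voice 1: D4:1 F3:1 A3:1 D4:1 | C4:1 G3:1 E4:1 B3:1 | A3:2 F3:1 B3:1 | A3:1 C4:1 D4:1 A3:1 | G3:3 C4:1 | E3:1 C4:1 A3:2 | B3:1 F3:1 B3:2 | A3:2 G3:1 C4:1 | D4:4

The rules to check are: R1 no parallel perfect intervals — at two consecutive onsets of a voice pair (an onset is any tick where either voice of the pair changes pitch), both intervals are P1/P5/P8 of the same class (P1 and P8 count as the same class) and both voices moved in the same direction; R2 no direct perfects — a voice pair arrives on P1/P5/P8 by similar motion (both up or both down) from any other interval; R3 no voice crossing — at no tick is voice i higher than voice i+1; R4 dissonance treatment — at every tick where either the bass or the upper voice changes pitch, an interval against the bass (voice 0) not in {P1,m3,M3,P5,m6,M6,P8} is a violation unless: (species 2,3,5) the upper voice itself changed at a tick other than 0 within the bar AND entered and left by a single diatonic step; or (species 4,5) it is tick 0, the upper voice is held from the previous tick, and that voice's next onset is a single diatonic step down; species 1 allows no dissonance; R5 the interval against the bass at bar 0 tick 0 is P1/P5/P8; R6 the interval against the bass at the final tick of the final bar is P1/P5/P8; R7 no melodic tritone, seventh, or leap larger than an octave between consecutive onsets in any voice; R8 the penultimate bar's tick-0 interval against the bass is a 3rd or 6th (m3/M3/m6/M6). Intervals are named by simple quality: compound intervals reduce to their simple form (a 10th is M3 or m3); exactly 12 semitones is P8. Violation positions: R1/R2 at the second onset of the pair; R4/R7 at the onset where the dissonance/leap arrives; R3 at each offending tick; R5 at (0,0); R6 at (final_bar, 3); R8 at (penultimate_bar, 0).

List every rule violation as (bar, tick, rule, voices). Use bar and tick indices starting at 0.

(2, 0, R1, (0, 1))
(2, 3, R7, (1,))
(6, 1, R7, (1,))
(6, 2, R7, (1,))
(8, 0, R1, (0, 1))

bar 0: v0=D3 v1=D4 downbeat P8
bar 1: v0=E3 v1=C4 downbeat m6
bar 2: v0=D3 v1=A3 downbeat P5
bar 3: v0=F3 v1=A3 downbeat M3
bar 4: v0=E3 v1=G3 downbeat m3
bar 5: v0=C3 v1=E3 downbeat M3
bar 6: v0=D3 v1=B3 downbeat M6
bar 7: v0=C3 v1=A3 downbeat M6
bar 8: v0=D3 v1=D4 downbeat P8
  -> R1 @ bar 2 tick 0 v(0, 1): E3/B3 P5 -> D3/A3 P5 similar
  -> R7 @ bar 2 tick 3 v(1,): F3->B3 leap 6st
  -> R7 @ bar 6 tick 1 v(1,): B3->F3 leap 6st
  -> R7 @ bar 6 tick 2 v(1,): F3->B3 leap 6st
  -> R1 @ bar 8 tick 0 v(0, 1): C3/C4 P8 -> D3/D4 P8 similar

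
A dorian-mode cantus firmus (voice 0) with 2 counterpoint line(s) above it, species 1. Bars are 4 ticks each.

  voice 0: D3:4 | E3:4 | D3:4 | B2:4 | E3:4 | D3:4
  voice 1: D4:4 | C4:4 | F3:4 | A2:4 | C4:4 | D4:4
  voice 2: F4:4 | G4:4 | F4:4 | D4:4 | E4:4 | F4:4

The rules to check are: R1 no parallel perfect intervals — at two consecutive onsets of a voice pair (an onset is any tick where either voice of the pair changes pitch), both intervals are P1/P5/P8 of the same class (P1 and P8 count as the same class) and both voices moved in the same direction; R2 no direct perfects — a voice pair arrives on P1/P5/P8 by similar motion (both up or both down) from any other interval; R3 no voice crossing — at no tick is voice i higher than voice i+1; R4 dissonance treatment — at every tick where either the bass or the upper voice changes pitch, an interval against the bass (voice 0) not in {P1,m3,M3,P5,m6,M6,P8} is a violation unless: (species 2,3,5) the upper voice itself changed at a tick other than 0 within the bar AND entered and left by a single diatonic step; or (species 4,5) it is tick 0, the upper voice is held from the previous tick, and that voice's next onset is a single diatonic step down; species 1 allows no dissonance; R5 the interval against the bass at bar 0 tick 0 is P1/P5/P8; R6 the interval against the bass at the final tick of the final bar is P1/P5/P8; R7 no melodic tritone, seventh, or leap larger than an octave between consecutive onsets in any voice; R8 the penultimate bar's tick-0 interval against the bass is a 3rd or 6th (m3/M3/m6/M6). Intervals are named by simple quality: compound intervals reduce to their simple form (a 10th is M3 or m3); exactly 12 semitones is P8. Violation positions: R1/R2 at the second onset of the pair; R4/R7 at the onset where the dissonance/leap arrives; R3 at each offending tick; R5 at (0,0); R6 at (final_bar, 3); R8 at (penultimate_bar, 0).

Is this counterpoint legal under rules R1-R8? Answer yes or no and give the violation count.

bar 0: v0=D3 v1=D4 v2=F4 (m3)
bar 1: v0=E3 v1=C4 v2=G4 (m3)
bar 2: v0=D3 v1=F3 v2=F4 (m3)
bar 3: v0=B2 v1=A2 v2=D4 (m3)
bar 4: v0=E3 v1=C4 v2=E4 (P8)
bar 5: v0=D3 v1=D4 v2=F4 (m3)
  R5 @ bar0.0: opens on m3
  R2 @ bar2.0: C4/G4 P5 -> F3/F4 P8 similar
  R3 @ bar3.0: B2 above A2
  R4 @ bar3.0: B2/A2 M2 untreated
  R3 @ bar3.1: B2 above A2
  R3 @ bar3.2: B2 above A2
  R3 @ bar3.3: B2 above A2
  R2 @ bar4.0: B2/D4 m3 -> E3/E4 P8 similar
  R7 @ bar4.0: A2->C4 leap 15st
  R8 @ bar4.0: penult P8 not 3rd/6th
  R6 @ bar5.3: closes on m3

No (11 violations)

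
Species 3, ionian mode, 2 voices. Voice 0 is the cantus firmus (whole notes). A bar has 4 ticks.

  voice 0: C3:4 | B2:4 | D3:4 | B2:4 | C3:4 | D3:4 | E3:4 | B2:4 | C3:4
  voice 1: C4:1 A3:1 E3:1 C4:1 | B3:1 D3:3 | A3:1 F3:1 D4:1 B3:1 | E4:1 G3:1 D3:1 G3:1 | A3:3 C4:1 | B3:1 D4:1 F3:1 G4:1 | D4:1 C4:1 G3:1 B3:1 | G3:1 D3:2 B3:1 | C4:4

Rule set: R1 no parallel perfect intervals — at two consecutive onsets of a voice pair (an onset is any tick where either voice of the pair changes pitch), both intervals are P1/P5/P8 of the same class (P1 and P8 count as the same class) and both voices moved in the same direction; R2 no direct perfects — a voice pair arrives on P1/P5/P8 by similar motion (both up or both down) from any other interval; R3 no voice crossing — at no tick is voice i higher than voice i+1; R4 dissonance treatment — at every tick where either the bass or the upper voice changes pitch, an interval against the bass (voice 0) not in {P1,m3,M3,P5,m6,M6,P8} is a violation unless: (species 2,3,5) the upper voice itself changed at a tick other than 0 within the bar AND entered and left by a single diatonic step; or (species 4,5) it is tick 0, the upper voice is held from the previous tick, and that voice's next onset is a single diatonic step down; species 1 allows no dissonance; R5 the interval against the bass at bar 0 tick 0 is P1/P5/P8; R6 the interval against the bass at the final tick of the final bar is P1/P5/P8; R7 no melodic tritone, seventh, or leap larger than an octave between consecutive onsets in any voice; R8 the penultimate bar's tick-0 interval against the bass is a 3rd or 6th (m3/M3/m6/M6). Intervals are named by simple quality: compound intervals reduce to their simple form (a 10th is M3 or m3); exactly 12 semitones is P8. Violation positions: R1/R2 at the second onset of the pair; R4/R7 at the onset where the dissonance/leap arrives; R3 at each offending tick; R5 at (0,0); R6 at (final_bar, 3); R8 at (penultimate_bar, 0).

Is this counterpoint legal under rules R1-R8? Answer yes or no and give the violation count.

No (7 violations)

bar 0: v0=C3 v1=C4 (P8)
bar 1: v0=B2 v1=B3 (P8)
bar 2: v0=D3 v1=A3 (P5)
bar 3: v0=B2 v1=E4 (P4)
bar 4: v0=C3 v1=A3 (M6)
bar 5: v0=D3 v1=B3 (M6)
bar 6: v0=E3 v1=D4 (m7)
bar 7: v0=B2 v1=G3 (m6)
bar 8: v0=C3 v1=C4 (P8)
  R1 @ bar1.0: C3/C4 P8 -> B2/B3 P8 similar
  R2 @ bar2.0: B2/D3 m3 -> D3/A3 P5 similar
  R4 @ bar3.0: B2/E4 P4 untreated
  R4 @ bar5.3: D3/G4 P4 untreated
  R7 @ bar5.3: F3->G4 leap 14st
  R4 @ bar6.0: E3/D4 m7 untreated
  R1 @ bar8.0: B2/B3 P8 -> C3/C4 P8 similar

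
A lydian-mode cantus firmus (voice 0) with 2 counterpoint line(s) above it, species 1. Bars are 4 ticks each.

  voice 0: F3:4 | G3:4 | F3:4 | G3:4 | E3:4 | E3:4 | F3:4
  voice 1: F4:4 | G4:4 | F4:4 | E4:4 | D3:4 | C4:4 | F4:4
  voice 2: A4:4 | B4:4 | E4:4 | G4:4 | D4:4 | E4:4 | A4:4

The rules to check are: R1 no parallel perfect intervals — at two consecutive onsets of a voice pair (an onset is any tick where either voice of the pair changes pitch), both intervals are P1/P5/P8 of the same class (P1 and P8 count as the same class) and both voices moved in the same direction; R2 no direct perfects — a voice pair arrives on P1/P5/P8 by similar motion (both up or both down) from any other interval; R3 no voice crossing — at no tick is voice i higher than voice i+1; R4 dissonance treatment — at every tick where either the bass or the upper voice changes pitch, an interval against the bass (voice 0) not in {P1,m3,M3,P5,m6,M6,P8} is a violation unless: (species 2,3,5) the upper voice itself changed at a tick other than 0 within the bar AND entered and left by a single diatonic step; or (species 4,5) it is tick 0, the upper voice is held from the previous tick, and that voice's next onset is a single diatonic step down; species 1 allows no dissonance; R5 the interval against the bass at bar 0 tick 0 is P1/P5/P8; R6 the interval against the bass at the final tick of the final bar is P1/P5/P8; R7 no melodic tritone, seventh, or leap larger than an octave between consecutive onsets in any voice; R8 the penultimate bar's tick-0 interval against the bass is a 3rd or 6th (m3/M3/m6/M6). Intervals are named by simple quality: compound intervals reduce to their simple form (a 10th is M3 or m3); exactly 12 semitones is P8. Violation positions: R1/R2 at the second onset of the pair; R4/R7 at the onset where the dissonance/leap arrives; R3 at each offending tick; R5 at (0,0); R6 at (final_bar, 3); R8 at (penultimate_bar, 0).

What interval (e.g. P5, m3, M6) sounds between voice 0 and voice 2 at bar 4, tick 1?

voice 0=E3 voice 2=D4 -> m7

m7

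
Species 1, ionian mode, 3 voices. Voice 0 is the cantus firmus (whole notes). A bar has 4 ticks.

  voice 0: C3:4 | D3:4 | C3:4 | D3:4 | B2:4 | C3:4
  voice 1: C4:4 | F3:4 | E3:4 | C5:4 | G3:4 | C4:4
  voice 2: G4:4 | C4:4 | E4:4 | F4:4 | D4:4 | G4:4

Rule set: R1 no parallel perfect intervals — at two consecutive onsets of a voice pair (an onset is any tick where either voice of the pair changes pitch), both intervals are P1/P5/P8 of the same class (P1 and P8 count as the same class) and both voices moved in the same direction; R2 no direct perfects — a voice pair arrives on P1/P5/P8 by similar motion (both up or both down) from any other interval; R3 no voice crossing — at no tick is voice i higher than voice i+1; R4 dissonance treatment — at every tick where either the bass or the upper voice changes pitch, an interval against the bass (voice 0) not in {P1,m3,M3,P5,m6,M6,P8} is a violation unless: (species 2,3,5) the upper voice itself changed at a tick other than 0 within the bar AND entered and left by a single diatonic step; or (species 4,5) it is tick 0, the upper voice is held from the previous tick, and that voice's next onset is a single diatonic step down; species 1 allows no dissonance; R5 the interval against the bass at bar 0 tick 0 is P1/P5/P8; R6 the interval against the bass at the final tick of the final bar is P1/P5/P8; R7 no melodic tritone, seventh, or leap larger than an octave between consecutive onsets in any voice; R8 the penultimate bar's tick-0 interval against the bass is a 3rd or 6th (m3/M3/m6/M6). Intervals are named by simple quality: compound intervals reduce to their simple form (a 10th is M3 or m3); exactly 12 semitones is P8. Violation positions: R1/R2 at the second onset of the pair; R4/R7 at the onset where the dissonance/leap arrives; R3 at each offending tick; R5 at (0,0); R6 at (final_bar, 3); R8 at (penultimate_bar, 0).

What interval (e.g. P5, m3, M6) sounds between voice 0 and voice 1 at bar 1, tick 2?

m3

voice 0=D3 voice 1=F3 -> m3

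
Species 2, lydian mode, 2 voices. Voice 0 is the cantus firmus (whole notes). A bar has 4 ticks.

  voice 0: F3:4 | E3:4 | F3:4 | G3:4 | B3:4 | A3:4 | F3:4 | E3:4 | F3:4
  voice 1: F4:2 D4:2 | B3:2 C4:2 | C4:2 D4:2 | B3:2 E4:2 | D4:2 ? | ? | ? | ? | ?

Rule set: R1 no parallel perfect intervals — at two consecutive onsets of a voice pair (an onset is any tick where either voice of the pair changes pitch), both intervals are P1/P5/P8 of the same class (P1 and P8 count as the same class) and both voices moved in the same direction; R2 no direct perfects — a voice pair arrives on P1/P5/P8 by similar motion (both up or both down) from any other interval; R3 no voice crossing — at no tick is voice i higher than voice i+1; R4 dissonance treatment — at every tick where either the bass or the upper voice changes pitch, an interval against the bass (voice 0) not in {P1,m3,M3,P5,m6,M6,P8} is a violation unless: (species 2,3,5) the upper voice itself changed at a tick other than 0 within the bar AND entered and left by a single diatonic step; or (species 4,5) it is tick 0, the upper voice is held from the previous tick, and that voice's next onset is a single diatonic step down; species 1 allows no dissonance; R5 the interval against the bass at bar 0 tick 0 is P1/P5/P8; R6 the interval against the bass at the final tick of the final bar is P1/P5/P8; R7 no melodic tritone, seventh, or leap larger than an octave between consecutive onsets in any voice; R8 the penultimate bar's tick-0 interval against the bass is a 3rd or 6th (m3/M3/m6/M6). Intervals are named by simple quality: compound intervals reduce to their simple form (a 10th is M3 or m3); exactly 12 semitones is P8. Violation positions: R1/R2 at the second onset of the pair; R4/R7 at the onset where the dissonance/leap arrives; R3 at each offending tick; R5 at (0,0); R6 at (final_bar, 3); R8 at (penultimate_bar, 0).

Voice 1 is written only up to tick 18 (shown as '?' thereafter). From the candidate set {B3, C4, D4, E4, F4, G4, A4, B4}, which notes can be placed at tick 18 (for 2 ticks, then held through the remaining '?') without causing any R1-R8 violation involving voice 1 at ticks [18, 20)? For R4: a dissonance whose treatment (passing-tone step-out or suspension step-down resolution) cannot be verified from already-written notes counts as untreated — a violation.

B3: legal
C4: violates R4
D4: legal
E4: violates R4
F4: violates R4
G4: legal
A4: violates R4
B4: legal

{B3, B4, D4, G4}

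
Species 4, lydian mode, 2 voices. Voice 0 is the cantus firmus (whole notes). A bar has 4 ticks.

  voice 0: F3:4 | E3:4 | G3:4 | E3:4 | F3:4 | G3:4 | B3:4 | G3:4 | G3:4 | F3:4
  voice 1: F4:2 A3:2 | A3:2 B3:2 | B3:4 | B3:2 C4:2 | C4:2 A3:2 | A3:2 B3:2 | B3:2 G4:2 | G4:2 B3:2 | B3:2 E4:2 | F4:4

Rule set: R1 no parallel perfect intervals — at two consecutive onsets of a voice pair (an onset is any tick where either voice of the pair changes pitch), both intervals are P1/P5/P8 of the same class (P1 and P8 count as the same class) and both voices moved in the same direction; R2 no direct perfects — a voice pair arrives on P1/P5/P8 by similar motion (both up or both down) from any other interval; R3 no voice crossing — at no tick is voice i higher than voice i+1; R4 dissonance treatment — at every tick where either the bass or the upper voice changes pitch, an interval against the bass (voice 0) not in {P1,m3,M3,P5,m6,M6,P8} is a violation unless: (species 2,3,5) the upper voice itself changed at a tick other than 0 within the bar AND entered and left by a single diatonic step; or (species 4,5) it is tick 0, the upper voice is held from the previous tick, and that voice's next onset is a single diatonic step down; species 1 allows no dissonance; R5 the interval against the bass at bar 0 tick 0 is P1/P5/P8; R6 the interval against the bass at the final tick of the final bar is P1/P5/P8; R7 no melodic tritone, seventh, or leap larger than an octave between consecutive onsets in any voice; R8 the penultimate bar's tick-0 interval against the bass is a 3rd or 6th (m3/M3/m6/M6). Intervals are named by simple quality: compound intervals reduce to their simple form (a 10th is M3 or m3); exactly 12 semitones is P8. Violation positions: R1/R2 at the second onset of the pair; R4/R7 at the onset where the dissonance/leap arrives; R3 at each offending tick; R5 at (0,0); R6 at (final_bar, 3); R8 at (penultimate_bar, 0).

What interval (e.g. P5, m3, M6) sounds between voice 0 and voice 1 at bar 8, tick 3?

M6

voice 0=G3 voice 1=E4 -> M6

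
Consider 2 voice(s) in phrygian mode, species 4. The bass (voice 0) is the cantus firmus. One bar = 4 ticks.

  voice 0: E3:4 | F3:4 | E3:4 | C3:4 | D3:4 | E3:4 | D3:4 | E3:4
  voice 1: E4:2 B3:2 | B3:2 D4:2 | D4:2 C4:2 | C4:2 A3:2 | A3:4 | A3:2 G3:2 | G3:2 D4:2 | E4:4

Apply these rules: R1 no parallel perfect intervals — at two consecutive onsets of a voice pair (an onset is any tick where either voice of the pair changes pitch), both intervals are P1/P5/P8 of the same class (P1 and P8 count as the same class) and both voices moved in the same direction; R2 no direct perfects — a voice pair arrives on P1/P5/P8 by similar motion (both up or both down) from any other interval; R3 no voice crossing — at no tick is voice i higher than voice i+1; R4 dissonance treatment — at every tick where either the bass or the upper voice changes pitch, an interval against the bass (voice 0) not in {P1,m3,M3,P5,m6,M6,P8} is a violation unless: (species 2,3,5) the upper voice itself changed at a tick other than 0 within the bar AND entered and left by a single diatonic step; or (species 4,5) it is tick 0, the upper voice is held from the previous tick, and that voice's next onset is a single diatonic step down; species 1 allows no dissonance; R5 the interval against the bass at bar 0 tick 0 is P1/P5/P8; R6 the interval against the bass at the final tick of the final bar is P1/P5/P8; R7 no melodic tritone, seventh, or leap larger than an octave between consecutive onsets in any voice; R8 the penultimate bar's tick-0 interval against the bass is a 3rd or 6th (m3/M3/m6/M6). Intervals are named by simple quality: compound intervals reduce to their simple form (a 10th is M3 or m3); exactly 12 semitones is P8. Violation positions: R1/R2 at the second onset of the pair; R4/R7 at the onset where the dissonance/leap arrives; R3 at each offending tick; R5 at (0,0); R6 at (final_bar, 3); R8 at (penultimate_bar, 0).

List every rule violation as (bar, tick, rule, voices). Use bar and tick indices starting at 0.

bar 0: v0=E3 v1=E4 downbeat P8
bar 1: v0=F3 v1=B3 downbeat TT
bar 2: v0=E3 v1=D4 downbeat m7
bar 3: v0=C3 v1=C4 downbeat P8
bar 4: v0=D3 v1=A3 downbeat P5
bar 5: v0=E3 v1=A3 downbeat P4
bar 6: v0=D3 v1=G3 downbeat P4
bar 7: v0=E3 v1=E4 downbeat P8
  -> R4 @ bar 1 tick 0 v(0, 1): F3/B3 TT untreated
  -> R4 @ bar 6 tick 0 v(0, 1): D3/G3 P4 untreated
  -> R8 @ bar 6 tick 0 v(0, 1): penult P4 not 3rd/6th
  -> R1 @ bar 7 tick 0 v(0, 1): D3/D4 P8 -> E3/E4 P8 similar

(1, 0, R4, (0, 1))
(6, 0, R4, (0, 1))
(6, 0, R8, (0, 1))
(7, 0, R1, (0, 1))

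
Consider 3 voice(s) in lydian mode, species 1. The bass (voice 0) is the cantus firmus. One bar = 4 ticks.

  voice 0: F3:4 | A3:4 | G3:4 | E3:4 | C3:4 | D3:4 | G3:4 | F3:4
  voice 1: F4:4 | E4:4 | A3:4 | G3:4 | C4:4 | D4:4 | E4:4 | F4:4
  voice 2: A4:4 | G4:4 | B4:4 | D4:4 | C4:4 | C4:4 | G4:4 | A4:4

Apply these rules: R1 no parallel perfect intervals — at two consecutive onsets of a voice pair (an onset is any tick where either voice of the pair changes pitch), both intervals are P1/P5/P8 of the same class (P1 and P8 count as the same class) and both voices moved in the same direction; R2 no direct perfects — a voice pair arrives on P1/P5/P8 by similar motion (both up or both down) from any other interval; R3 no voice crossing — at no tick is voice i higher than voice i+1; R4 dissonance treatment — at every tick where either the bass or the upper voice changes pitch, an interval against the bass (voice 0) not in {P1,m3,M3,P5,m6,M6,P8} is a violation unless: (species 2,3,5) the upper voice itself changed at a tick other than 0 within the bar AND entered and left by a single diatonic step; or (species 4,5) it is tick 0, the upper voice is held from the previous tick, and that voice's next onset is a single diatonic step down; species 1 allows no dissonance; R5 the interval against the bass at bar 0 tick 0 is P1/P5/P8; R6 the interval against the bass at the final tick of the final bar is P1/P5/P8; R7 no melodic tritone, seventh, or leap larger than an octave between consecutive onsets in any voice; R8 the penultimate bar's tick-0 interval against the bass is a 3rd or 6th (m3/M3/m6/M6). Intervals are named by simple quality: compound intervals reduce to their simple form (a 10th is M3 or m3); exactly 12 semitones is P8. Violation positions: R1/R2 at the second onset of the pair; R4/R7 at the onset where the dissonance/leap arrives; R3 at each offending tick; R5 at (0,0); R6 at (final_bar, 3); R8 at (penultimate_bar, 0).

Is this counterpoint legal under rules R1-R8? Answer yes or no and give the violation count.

bar 0: v0=F3 v1=F4 v2=A4 (M3)
bar 1: v0=A3 v1=E4 v2=G4 (m7)
bar 2: v0=G3 v1=A3 v2=B4 (M3)
bar 3: v0=E3 v1=G3 v2=D4 (m7)
bar 4: v0=C3 v1=C4 v2=C4 (P8)
bar 5: v0=D3 v1=D4 v2=C4 (m7)
bar 6: v0=G3 v1=E4 v2=G4 (P8)
bar 7: v0=F3 v1=F4 v2=A4 (M3)
  R5 @ bar0.0: opens on M3
  R4 @ bar1.0: A3/G4 m7 untreated
  R4 @ bar2.0: G3/A3 M2 untreated
  R2 @ bar3.0: A3/B4 M2 -> G3/D4 P5 similar
  R4 @ bar3.0: E3/D4 m7 untreated
  R2 @ bar4.0: E3/D4 m7 -> C3/C4 P8 similar
  R1 @ bar5.0: C3/C4 P8 -> D3/D4 P8 similar
  R3 @ bar5.0: D4 above C4
  R4 @ bar5.0: D3/C4 m7 untreated
  R3 @ bar5.1: D4 above C4
  R3 @ bar5.2: D4 above C4
  R3 @ bar5.3: D4 above C4
  R2 @ bar6.0: D3/C4 m7 -> G3/G4 P8 similar
  R8 @ bar6.0: penult P8 not 3rd/6th
  R6 @ bar7.3: closes on M3

No (15 violations)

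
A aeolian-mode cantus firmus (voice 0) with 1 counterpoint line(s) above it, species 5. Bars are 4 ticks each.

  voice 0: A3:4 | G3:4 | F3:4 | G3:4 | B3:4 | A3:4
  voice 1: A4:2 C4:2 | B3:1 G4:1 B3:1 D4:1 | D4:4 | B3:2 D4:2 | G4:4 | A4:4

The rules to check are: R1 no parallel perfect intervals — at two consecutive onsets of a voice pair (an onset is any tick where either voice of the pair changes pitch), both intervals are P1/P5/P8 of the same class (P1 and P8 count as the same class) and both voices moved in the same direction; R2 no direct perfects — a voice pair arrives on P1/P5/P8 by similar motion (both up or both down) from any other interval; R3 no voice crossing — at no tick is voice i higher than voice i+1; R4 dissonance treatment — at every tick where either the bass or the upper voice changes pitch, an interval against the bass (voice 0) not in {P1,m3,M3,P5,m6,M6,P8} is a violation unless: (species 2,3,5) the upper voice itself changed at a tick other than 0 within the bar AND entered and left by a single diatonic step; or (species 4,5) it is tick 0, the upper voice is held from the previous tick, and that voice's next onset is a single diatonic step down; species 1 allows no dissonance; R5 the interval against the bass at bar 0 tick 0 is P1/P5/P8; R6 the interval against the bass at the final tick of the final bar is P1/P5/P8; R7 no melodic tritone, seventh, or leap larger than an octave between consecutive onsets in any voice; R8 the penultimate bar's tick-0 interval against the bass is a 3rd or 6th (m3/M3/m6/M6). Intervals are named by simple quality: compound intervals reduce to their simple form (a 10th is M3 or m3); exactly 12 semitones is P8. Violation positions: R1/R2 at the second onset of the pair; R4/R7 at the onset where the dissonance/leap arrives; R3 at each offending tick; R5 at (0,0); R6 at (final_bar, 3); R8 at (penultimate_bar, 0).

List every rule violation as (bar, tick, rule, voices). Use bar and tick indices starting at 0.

bar 0: v0=A3 v1=A4 downbeat P8
bar 1: v0=G3 v1=B3 downbeat M3
bar 2: v0=F3 v1=D4 downbeat M6
bar 3: v0=G3 v1=B3 downbeat M3
bar 4: v0=B3 v1=G4 downbeat m6
bar 5: v0=A3 v1=A4 downbeat P8

No violations across 6 bars (A3..A3 vs A4..A4).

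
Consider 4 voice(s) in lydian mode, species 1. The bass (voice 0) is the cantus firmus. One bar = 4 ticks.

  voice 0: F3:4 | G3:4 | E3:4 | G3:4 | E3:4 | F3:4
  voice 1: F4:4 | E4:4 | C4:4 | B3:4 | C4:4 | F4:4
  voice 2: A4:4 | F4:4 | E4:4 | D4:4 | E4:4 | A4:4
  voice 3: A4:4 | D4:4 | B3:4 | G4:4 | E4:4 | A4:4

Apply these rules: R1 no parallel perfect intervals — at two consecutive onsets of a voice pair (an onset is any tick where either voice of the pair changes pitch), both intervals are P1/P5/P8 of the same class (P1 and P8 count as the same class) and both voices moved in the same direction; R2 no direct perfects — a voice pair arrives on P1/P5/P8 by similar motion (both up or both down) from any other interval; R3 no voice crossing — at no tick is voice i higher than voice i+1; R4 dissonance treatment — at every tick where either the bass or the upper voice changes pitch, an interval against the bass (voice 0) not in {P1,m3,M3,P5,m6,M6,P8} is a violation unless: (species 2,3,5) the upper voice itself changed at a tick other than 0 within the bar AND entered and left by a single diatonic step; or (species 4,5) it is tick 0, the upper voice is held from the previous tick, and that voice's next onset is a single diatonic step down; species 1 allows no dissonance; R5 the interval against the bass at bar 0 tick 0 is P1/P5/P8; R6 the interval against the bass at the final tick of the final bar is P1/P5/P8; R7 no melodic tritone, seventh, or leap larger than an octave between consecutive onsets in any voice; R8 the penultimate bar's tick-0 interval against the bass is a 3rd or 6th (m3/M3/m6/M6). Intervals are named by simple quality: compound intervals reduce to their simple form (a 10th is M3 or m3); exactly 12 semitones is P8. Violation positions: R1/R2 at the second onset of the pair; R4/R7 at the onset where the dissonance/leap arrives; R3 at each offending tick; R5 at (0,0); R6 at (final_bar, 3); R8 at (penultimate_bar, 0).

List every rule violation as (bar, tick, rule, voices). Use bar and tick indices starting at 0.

bar 0: v0=F3 v1=F4 v2=A4 v3=A4 downbeat M3
bar 1: v0=G3 v1=E4 v2=F4 v3=D4 downbeat P5
bar 2: v0=E3 v1=C4 v2=E4 v3=B3 downbeat P5
bar 3: v0=G3 v1=B3 v2=D4 v3=G4 downbeat P8
bar 4: v0=E3 v1=C4 v2=E4 v3=E4 downbeat P8
bar 5: v0=F3 v1=F4 v2=A4 v3=A4 downbeat M3
  -> R5 @ bar 0 tick 0 v(0, 2): opens on M3
  -> R5 @ bar 0 tick 0 v(0, 3): opens on M3
  -> R3 @ bar 1 tick 0 v(2, 3): F4 above D4
  -> R4 @ bar 1 tick 0 v(0, 2): G3/F4 m7 untreated
  -> R3 @ bar 1 tick 1 v(2, 3): F4 above D4
  -> R3 @ bar 1 tick 2 v(2, 3): F4 above D4
  -> R3 @ bar 1 tick 3 v(2, 3): F4 above D4
  -> R1 @ bar 2 tick 0 v(0, 3): G3/D4 P5 -> E3/B3 P5 similar
  -> R2 @ bar 2 tick 0 v(0, 2): G3/F4 m7 -> E3/E4 P8 similar
  -> R3 @ bar 2 tick 0 v(2, 3): E4 above B3
  -> R3 @ bar 2 tick 1 v(2, 3): E4 above B3
  -> R3 @ bar 2 tick 2 v(2, 3): E4 above B3
  -> R3 @ bar 2 tick 3 v(2, 3): E4 above B3
  -> R2 @ bar 3 tick 0 v(0, 3): E3/B3 P5 -> G3/G4 P8 similar
  -> R1 @ bar 4 tick 0 v(0, 3): G3/G4 P8 -> E3/E4 P8 similar
  -> R8 @ bar 4 tick 0 v(0, 2): penult P8 not 3rd/6th
  -> R8 @ bar 4 tick 0 v(0, 3): penult P8 not 3rd/6th
  -> R1 @ bar 5 tick 0 v(2, 3): E4/E4 P1 -> A4/A4 P1 similar
  -> R2 @ bar 5 tick 0 v(0, 1): E3/C4 m6 -> F3/F4 P8 similar
  -> R6 @ bar 5 tick 3 v(0, 2): closes on M3
  -> R6 @ bar 5 tick 3 v(0, 3): closes on M3

(0, 0, R5, (0, 2))
(0, 0, R5, (0, 3))
(1, 0, R3, (2, 3))
(1, 0, R4, (0, 2))
(1, 1, R3, (2, 3))
(1, 2, R3, (2, 3))
(1, 3, R3, (2, 3))
(2, 0, R1, (0, 3))
(2, 0, R2, (0, 2))
(2, 0, R3, (2, 3))
(2, 1, R3, (2, 3))
(2, 2, R3, (2, 3))
(2, 3, R3, (2, 3))
(3, 0, R2, (0, 3))
(4, 0, R1, (0, 3))
(4, 0, R8, (0, 2))
(4, 0, R8, (0, 3))
(5, 0, R1, (2, 3))
(5, 0, R2, (0, 1))
(5, 3, R6, (0, 2))
(5, 3, R6, (0, 3))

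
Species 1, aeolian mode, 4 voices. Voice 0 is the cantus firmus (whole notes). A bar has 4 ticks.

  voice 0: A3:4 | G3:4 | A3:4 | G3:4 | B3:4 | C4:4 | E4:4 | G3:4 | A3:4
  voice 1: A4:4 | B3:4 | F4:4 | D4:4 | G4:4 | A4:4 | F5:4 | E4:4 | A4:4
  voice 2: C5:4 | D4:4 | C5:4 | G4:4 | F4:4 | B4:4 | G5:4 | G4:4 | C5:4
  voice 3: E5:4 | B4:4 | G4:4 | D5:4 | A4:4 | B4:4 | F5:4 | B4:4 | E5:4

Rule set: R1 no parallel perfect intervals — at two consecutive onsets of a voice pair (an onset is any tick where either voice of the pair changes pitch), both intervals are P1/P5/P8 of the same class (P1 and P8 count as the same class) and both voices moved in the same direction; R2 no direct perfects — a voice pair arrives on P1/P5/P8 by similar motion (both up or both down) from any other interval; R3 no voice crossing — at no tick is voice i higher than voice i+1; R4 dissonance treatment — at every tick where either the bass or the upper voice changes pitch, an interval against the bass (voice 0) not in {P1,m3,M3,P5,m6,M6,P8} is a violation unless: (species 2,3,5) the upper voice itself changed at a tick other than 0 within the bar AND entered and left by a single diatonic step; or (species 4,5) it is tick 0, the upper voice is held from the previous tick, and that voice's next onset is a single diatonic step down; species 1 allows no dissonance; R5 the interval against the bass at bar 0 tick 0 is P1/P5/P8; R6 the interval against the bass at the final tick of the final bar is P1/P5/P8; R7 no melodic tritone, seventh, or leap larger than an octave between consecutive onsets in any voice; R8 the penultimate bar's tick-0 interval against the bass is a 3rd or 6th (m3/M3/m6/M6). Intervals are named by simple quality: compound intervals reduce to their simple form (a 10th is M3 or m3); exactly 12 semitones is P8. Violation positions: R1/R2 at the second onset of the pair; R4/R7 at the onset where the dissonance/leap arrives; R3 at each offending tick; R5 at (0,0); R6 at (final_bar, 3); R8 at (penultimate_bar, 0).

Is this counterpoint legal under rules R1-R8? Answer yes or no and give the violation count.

No (42 violations)

bar 0: v0=A3 v1=A4 v2=C5 v3=E5 (P5)
bar 1: v0=G3 v1=B3 v2=D4 v3=B4 (M3)
bar 2: v0=A3 v1=F4 v2=C5 v3=G4 (m7)
bar 3: v0=G3 v1=D4 v2=G4 v3=D5 (P5)
bar 4: v0=B3 v1=G4 v2=F4 v3=A4 (m7)
bar 5: v0=C4 v1=A4 v2=B4 v3=B4 (M7)
bar 6: v0=E4 v1=F5 v2=G5 v3=F5 (m2)
bar 7: v0=G3 v1=E4 v2=G4 v3=B4 (M3)
bar 8: v0=A3 v1=A4 v2=C5 v3=E5 (P5)
  R5 @ bar0.0: opens on m3
  R2 @ bar1.0: A3/C5 m3 -> G3/D4 P5 similar
  R2 @ bar1.0: A4/E5 P5 -> B3/B4 P8 similar
  R7 @ bar1.0: A4->B3 leap 10st
  R7 @ bar1.0: C5->D4 leap 10st
  R2 @ bar2.0: B3/D4 m3 -> F4/C5 P5 similar
  R3 @ bar2.0: C5 above G4
  R4 @ bar2.0: A3/G4 m7 untreated
  R7 @ bar2.0: B3->F4 leap 6st
  R7 @ bar2.0: D4->C5 leap 10st
  R3 @ bar2.1: C5 above G4
  R3 @ bar2.2: C5 above G4
  R3 @ bar2.3: C5 above G4
  R2 @ bar3.0: A3/F4 m6 -> G3/D4 P5 similar
  R2 @ bar3.0: A3/C5 m3 -> G3/G4 P8 similar
  R3 @ bar4.0: G4 above F4
  R4 @ bar4.0: B3/F4 TT untreated
  R4 @ bar4.0: B3/A4 m7 untreated
  R3 @ bar4.1: G4 above F4
  R3 @ bar4.2: G4 above F4
  R3 @ bar4.3: G4 above F4
  R2 @ bar5.0: F4/A4 M3 -> B4/B4 P1 similar
  R4 @ bar5.0: C4/B4 M7 untreated
  R4 @ bar5.0: C4/B4 M7 untreated
  R7 @ bar5.0: F4->B4 leap 6st
  R2 @ bar6.0: A4/B4 M2 -> F5/F5 P1 similar
  R3 @ bar6.0: G5 above F5
  R4 @ bar6.0: E4/F5 m2 untreated
  R4 @ bar6.0: E4/F5 m2 untreated
  R7 @ bar6.0: B4->F5 leap 6st
  R3 @ bar6.1: G5 above F5
  R3 @ bar6.2: G5 above F5
  R3 @ bar6.3: G5 above F5
  R2 @ bar7.0: E4/G5 m3 -> G3/G4 P8 similar
  R2 @ bar7.0: F5/F5 P1 -> E4/B4 P5 similar
  R7 @ bar7.0: F5->E4 leap 13st
  R7 @ bar7.0: F5->B4 leap 6st
  R8 @ bar7.0: penult P8 not 3rd/6th
  R1 @ bar8.0: E4/B4 P5 -> A4/E5 P5 similar
  R2 @ bar8.0: G3/E4 M6 -> A3/A4 P8 similar
  R2 @ bar8.0: G3/B4 M3 -> A3/E5 P5 similar
  R6 @ bar8.3: closes on m3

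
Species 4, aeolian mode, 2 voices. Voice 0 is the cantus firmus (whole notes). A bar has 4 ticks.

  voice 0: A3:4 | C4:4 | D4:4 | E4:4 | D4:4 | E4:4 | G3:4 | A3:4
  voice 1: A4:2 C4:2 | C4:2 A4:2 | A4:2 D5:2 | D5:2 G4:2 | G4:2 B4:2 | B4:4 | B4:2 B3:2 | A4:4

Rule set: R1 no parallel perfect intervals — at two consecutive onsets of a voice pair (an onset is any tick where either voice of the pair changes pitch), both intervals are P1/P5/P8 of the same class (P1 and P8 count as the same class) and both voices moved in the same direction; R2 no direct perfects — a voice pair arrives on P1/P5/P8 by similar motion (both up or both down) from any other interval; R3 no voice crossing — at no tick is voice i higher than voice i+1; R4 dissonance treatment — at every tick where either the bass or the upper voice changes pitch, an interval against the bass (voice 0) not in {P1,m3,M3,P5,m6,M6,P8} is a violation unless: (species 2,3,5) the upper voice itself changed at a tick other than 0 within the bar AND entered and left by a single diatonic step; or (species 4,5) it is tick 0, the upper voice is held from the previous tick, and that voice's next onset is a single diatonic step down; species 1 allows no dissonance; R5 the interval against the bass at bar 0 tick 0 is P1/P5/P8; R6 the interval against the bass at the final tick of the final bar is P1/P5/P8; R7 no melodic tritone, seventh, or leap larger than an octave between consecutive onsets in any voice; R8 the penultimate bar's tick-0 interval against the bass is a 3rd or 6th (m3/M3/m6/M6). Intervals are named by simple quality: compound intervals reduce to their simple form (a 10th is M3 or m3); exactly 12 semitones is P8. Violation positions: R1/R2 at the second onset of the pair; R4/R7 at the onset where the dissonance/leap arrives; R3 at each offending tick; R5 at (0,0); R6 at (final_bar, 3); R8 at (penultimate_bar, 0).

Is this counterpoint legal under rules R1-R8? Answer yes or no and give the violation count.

No (4 violations)

bar 0: v0=A3 v1=A4 (P8)
bar 1: v0=C4 v1=C4 (P1)
bar 2: v0=D4 v1=A4 (P5)
bar 3: v0=E4 v1=D5 (m7)
bar 4: v0=D4 v1=G4 (P4)
bar 5: v0=E4 v1=B4 (P5)
bar 6: v0=G3 v1=B4 (M3)
bar 7: v0=A3 v1=A4 (P8)
  R4 @ bar3.0: E4/D5 m7 untreated
  R4 @ bar4.0: D4/G4 P4 untreated
  R2 @ bar7.0: G3/B3 M3 -> A3/A4 P8 similar
  R7 @ bar7.0: B3->A4 leap 10st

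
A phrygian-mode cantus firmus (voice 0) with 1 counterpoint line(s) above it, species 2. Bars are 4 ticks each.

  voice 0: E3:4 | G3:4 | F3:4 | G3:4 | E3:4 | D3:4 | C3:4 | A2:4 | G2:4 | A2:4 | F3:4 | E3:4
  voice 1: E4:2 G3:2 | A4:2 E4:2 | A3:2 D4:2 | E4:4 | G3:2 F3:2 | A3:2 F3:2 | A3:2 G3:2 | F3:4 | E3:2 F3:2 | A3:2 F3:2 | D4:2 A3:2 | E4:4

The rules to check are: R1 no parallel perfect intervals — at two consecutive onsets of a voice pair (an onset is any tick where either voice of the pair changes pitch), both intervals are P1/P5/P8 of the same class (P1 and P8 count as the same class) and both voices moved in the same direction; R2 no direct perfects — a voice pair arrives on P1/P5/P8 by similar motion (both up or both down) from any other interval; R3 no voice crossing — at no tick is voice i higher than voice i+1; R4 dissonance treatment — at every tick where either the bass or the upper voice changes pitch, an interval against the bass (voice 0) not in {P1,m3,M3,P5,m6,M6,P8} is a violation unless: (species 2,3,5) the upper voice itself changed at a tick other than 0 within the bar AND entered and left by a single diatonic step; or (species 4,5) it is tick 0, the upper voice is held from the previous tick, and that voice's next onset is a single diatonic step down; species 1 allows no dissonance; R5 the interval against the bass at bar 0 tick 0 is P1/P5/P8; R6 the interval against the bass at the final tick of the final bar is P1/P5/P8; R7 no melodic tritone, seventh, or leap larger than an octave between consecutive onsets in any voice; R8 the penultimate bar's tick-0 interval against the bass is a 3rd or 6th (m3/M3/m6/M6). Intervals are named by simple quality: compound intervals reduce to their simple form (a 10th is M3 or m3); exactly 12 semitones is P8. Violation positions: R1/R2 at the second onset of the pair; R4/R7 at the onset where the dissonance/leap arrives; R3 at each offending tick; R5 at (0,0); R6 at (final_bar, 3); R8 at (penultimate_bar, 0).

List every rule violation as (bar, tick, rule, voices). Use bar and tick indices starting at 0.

bar 0: v0=E3 v1=E4 downbeat P8
bar 1: v0=G3 v1=A4 downbeat M2
bar 2: v0=F3 v1=A3 downbeat M3
bar 3: v0=G3 v1=E4 downbeat M6
bar 4: v0=E3 v1=G3 downbeat m3
bar 5: v0=D3 v1=A3 downbeat P5
bar 6: v0=C3 v1=A3 downbeat M6
bar 7: v0=A2 v1=F3 downbeat m6
bar 8: v0=G2 v1=E3 downbeat M6
bar 9: v0=A2 v1=A3 downbeat P8
bar 10: v0=F3 v1=D4 downbeat M6
bar 11: v0=E3 v1=E4 downbeat P8
  -> R4 @ bar 1 tick 0 v(0, 1): G3/A4 M2 untreated
  -> R7 @ bar 1 tick 0 v(1,): G3->A4 leap 14st
  -> R4 @ bar 4 tick 2 v(0, 1): E3/F3 m2 untreated
  -> R4 @ bar 8 tick 2 v(0, 1): G2/F3 m7 untreated
  -> R2 @ bar 9 tick 0 v(0, 1): G2/F3 m7 -> A2/A3 P8 similar

(1, 0, R4, (0, 1))
(1, 0, R7, (1,))
(4, 2, R4, (0, 1))
(8, 2, R4, (0, 1))
(9, 0, R2, (0, 1))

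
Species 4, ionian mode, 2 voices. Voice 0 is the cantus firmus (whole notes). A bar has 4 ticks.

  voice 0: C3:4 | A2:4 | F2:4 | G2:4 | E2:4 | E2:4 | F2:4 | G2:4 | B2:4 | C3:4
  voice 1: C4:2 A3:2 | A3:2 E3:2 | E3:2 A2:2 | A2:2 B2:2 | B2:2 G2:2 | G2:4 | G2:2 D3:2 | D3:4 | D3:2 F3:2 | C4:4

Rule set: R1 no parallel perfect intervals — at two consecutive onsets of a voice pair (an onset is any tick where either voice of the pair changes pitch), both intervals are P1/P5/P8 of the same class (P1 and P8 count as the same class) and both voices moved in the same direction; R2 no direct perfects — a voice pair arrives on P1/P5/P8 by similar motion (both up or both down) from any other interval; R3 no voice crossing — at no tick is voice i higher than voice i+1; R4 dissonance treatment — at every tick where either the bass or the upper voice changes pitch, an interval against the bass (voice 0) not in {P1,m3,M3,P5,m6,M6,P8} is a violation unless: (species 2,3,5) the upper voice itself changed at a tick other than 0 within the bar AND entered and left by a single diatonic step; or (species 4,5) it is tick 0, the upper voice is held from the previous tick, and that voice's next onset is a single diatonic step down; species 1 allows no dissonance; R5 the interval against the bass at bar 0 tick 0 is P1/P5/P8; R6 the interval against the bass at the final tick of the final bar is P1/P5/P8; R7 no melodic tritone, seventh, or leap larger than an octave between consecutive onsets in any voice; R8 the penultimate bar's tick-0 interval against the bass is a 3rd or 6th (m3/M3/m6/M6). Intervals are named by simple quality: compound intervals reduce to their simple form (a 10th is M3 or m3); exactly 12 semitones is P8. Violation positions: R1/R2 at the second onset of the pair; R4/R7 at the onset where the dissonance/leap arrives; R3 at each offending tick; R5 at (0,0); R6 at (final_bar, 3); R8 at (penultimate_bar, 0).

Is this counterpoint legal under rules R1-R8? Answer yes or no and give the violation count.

No (5 violations)

bar 0: v0=C3 v1=C4 (P8)
bar 1: v0=A2 v1=A3 (P8)
bar 2: v0=F2 v1=E3 (M7)
bar 3: v0=G2 v1=A2 (M2)
bar 4: v0=E2 v1=B2 (P5)
bar 5: v0=E2 v1=G2 (m3)
bar 6: v0=F2 v1=G2 (M2)
bar 7: v0=G2 v1=D3 (P5)
bar 8: v0=B2 v1=D3 (m3)
bar 9: v0=C3 v1=C4 (P8)
  R4 @ bar2.0: F2/E3 M7 untreated
  R4 @ bar3.0: G2/A2 M2 untreated
  R4 @ bar6.0: F2/G2 M2 untreated
  R4 @ bar8.2: B2/F3 TT untreated
  R2 @ bar9.0: B2/F3 TT -> C3/C4 P8 similar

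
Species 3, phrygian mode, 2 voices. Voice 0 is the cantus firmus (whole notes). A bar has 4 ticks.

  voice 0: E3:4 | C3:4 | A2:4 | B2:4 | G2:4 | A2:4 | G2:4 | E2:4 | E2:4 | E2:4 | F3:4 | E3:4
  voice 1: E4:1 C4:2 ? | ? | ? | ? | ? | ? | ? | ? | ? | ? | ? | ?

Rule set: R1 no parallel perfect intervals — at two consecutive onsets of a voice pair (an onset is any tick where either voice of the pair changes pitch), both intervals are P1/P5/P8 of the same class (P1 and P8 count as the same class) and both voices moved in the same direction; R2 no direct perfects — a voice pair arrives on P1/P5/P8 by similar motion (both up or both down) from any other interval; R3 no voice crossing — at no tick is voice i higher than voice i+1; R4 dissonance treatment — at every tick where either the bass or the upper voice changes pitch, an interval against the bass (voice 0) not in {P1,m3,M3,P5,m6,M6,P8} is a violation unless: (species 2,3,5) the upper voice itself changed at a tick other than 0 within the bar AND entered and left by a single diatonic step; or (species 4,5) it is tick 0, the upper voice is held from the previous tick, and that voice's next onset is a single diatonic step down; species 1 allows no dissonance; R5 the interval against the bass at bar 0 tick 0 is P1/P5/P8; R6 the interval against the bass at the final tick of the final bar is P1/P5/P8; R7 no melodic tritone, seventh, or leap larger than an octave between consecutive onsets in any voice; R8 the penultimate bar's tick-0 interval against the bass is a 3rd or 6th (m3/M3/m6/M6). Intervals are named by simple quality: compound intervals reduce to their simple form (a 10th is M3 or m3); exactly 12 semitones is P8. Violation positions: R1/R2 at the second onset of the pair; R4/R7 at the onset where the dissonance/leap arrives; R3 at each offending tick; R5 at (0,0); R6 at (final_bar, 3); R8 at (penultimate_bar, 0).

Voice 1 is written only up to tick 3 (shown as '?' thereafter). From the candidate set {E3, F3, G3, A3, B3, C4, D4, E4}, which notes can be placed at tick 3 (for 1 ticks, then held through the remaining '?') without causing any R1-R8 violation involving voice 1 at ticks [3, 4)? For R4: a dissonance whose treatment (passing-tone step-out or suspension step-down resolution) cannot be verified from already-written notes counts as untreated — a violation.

{B3, C4, E3, E4, G3}

E3: legal
F3: violates R4
G3: legal
A3: violates R4
B3: legal
C4: legal
D4: violates R4
E4: legal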